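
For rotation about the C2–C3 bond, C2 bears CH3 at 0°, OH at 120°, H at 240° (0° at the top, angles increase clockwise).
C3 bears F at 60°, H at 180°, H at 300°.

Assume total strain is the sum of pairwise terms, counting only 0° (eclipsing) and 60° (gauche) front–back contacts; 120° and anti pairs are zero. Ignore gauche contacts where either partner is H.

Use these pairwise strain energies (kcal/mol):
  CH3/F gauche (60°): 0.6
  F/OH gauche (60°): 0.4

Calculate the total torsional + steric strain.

This conformer (staggered): CH3(0°)/F(60°) gauche 0.6; OH(120°)/F(60°) gauche 0.4 → 1.0 kcal/mol.

1.0 kcal/mol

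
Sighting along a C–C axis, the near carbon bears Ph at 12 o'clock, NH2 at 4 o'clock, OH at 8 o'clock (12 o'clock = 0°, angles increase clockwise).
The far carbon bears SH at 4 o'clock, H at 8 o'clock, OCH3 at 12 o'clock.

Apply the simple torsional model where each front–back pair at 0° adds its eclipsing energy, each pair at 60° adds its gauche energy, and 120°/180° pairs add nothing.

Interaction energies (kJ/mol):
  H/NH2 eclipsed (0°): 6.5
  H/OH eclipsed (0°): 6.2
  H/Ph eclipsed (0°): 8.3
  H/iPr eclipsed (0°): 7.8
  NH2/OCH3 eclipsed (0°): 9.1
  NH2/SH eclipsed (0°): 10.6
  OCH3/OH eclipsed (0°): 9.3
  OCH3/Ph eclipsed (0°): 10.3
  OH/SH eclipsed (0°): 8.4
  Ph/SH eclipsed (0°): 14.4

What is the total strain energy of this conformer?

27.1 kJ/mol

This conformer is eclipsed. Ph at 0° is eclipsed with OCH3 at 0° (10.3); NH2 at 120° is eclipsed with SH at 120° (10.6); OH at 240° is eclipsed with H at 240° (6.2). Total 27.1 kJ/mol.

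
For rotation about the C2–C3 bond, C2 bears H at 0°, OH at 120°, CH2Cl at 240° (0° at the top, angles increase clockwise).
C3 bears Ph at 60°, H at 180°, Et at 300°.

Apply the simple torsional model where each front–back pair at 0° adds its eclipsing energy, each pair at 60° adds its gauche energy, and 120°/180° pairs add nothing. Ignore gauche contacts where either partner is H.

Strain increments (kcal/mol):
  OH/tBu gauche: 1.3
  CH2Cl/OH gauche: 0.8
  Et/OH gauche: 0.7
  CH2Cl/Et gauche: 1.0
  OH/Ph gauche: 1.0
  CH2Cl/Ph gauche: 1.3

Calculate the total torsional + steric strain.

2.0 kcal/mol

This conformer (staggered): OH(120°)/Ph(60°) gauche 1.0; CH2Cl(240°)/Et(300°) gauche 1.0 → 2.0 kcal/mol.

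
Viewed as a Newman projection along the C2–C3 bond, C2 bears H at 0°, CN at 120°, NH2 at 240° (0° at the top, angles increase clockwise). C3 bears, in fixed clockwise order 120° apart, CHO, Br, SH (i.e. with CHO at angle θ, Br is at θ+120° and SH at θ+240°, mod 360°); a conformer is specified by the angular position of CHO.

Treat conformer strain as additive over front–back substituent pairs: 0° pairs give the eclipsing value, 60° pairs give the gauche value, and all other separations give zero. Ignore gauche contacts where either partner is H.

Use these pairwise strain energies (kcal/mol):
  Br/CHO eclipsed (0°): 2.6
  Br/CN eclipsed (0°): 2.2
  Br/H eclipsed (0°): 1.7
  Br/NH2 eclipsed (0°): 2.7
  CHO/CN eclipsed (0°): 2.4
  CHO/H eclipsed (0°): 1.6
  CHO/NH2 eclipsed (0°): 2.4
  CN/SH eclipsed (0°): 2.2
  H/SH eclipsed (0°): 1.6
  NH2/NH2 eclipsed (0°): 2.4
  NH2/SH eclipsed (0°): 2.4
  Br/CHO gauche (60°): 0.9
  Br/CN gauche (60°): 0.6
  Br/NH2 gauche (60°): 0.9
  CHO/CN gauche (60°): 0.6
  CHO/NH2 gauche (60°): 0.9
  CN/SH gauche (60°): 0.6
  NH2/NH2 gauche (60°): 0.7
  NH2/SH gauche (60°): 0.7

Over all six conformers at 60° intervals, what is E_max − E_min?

3.9 kcal/mol

CHO at 0° (eclipsed): H–CHO eclipsed, CN–Br eclipsed, NH2–SH eclipsed; 1.6 + 2.2 + 2.4 = 6.2 kcal/mol.
CHO at 60° (staggered): CN–CHO gauche, CN–Br gauche, NH2–Br gauche, NH2–SH gauche; 0.6 + 0.6 + 0.9 + 0.7 = 2.8 kcal/mol.
CHO at 120° (eclipsed): H–SH eclipsed, CN–CHO eclipsed, NH2–Br eclipsed; 1.6 + 2.4 + 2.7 = 6.7 kcal/mol.
CHO at 180° (staggered): CN–CHO gauche, CN–SH gauche, NH2–CHO gauche, NH2–Br gauche; 0.6 + 0.6 + 0.9 + 0.9 = 3.0 kcal/mol.
CHO at 240° (eclipsed): H–Br eclipsed, CN–SH eclipsed, NH2–CHO eclipsed; 1.7 + 2.2 + 2.4 = 6.3 kcal/mol.
CHO at 300° (staggered): CN–Br gauche, CN–SH gauche, NH2–CHO gauche, NH2–SH gauche; 0.6 + 0.6 + 0.9 + 0.7 = 2.8 kcal/mol.
Max at 120° (6.7 kcal/mol), min at 60° (2.8 kcal/mol); barrier = 3.9 kcal/mol.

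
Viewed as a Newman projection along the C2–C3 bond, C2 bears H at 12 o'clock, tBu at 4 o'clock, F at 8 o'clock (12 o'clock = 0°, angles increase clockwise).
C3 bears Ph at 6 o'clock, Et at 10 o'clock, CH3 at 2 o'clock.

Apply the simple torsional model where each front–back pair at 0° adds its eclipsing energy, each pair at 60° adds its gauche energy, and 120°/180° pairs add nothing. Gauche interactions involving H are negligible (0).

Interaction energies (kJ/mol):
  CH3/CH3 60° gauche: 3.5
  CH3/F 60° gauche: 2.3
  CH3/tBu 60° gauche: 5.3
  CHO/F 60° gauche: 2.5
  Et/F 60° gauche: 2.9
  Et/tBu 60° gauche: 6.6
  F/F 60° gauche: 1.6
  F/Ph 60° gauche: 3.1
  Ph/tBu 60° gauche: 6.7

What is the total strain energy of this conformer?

This conformer (staggered): tBu–Ph gauche, tBu–CH3 gauche, F–Ph gauche, F–Et gauche; 6.7 + 5.3 + 3.1 + 2.9 = 18.0 kJ/mol.

18.0 kJ/mol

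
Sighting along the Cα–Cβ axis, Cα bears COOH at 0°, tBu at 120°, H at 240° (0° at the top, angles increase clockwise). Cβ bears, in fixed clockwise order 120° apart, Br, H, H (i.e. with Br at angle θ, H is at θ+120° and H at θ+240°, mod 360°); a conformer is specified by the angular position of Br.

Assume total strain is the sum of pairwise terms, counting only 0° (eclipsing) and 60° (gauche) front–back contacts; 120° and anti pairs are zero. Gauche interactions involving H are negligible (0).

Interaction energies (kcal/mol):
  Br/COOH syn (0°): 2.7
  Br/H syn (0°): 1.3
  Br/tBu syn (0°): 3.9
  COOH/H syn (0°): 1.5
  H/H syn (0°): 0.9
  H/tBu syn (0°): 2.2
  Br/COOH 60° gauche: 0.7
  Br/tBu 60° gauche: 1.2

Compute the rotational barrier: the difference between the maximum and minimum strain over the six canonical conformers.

5.6 kcal/mol

Br at 0° (eclipsed): COOH–Br eclipsed, tBu–H eclipsed, H–H eclipsed; 2.7 + 2.2 + 0.9 = 5.8 kcal/mol.
Br at 60° (staggered): COOH–Br gauche, tBu–Br gauche; 0.7 + 1.2 = 1.9 kcal/mol.
Br at 120° (eclipsed): COOH–H eclipsed, tBu–Br eclipsed, H–H eclipsed; 1.5 + 3.9 + 0.9 = 6.3 kcal/mol.
Br at 180° (staggered): tBu–Br gauche; 1.2 = 1.2 kcal/mol.
Br at 240° (eclipsed): COOH–H eclipsed, tBu–H eclipsed, H–Br eclipsed; 1.5 + 2.2 + 1.3 = 5.0 kcal/mol.
Br at 300° (staggered): COOH–Br gauche; 0.7 = 0.7 kcal/mol.
Max at 120° (6.3 kcal/mol), min at 300° (0.7 kcal/mol); barrier = 5.6 kcal/mol.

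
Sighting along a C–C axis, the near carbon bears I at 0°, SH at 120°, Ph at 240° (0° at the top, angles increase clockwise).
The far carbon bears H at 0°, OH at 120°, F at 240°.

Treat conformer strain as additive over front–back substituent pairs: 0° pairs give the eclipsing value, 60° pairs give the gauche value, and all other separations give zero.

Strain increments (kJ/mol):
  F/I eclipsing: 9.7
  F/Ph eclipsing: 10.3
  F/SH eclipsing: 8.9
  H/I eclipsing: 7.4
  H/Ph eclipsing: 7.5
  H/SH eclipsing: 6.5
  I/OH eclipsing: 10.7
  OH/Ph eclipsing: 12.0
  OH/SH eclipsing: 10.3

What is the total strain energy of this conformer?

This conformer is eclipsed. I at 0° is eclipsed with H at 0° (7.4); SH at 120° is eclipsed with OH at 120° (10.3); Ph at 240° is eclipsed with F at 240° (10.3). Total 28.0 kJ/mol.

28.0 kJ/mol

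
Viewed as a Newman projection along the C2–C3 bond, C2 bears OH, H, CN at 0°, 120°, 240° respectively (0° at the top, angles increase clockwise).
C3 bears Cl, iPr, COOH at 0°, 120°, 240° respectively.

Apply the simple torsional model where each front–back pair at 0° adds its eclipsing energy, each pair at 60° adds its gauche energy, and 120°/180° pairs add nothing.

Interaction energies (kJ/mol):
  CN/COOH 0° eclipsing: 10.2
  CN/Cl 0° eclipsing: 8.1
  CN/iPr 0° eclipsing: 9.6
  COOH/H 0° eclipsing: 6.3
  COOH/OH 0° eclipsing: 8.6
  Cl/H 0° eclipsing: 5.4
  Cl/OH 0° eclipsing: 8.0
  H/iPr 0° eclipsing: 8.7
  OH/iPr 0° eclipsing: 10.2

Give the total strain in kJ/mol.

This conformer (eclipsed): OH(0°)/Cl(0°) eclipsed 8.0; H(120°)/iPr(120°) eclipsed 8.7; CN(240°)/COOH(240°) eclipsed 10.2 → 26.9 kJ/mol.

26.9 kJ/mol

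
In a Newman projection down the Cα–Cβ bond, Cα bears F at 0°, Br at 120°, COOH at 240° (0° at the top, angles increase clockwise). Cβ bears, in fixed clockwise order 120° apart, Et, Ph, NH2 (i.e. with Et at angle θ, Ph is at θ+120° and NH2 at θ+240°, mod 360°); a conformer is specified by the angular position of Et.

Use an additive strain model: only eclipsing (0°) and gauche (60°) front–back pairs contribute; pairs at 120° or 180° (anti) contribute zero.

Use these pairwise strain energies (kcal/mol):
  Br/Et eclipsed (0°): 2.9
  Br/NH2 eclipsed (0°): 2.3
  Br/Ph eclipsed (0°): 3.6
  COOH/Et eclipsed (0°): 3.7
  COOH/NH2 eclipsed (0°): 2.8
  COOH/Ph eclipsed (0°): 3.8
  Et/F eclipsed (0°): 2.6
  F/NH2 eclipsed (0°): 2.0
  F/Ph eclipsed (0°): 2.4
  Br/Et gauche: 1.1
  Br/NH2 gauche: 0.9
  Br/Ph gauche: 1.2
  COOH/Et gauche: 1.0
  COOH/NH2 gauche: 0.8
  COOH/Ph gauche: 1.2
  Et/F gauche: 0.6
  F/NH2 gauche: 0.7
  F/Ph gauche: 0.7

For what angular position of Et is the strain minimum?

Et at 0° (eclipsed): F(0°)/Et(0°) eclipsed 2.6; Br(120°)/Ph(120°) eclipsed 3.6; COOH(240°)/NH2(240°) eclipsed 2.8 → 9.0 kcal/mol.
Et at 60° (staggered): F(0°)/Et(60°) gauche 0.6; F(0°)/NH2(300°) gauche 0.7; Br(120°)/Et(60°) gauche 1.1; Br(120°)/Ph(180°) gauche 1.2; COOH(240°)/Ph(180°) gauche 1.2; COOH(240°)/NH2(300°) gauche 0.8 → 5.6 kcal/mol.
Et at 120° (eclipsed): F(0°)/NH2(0°) eclipsed 2.0; Br(120°)/Et(120°) eclipsed 2.9; COOH(240°)/Ph(240°) eclipsed 3.8 → 8.7 kcal/mol.
Et at 180° (staggered): F(0°)/Ph(300°) gauche 0.7; F(0°)/NH2(60°) gauche 0.7; Br(120°)/Et(180°) gauche 1.1; Br(120°)/NH2(60°) gauche 0.9; COOH(240°)/Et(180°) gauche 1.0; COOH(240°)/Ph(300°) gauche 1.2 → 5.6 kcal/mol.
Et at 240° (eclipsed): F(0°)/Ph(0°) eclipsed 2.4; Br(120°)/NH2(120°) eclipsed 2.3; COOH(240°)/Et(240°) eclipsed 3.7 → 8.4 kcal/mol.
Et at 300° (staggered): F(0°)/Et(300°) gauche 0.6; F(0°)/Ph(60°) gauche 0.7; Br(120°)/Ph(60°) gauche 1.2; Br(120°)/NH2(180°) gauche 0.9; COOH(240°)/Et(300°) gauche 1.0; COOH(240°)/NH2(180°) gauche 0.8 → 5.2 kcal/mol.
The minimum (5.2 kcal/mol) occurs with Et at 300°.

300°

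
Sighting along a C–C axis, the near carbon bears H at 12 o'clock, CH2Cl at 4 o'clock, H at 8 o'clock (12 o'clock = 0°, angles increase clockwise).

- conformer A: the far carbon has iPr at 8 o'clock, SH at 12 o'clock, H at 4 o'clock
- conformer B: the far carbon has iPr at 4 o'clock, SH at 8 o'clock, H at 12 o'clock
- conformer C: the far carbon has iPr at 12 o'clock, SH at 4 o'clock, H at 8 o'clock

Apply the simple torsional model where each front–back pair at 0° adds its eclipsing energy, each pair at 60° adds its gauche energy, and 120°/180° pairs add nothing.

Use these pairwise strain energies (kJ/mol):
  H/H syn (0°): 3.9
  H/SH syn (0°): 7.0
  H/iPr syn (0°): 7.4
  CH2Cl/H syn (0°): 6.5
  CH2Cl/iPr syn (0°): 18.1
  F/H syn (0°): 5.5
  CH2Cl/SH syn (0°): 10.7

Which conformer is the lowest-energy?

A

A (eclipsed): H–SH eclipsed, CH2Cl–H eclipsed, H–iPr eclipsed; 7.0 + 6.5 + 7.4 = 20.9 kJ/mol.
B (eclipsed): H–H eclipsed, CH2Cl–iPr eclipsed, H–SH eclipsed; 3.9 + 18.1 + 7.0 = 29.0 kJ/mol.
C (eclipsed): H–iPr eclipsed, CH2Cl–SH eclipsed, H–H eclipsed; 7.4 + 10.7 + 3.9 = 22.0 kJ/mol.
A has the lowest total (20.9 kJ/mol).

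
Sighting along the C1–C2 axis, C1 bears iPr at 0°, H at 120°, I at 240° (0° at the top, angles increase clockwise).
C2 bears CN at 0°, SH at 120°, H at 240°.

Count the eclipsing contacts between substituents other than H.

Non-H eclipsing pairs: iPr(0°)/CN(0°) — 1 interaction.

1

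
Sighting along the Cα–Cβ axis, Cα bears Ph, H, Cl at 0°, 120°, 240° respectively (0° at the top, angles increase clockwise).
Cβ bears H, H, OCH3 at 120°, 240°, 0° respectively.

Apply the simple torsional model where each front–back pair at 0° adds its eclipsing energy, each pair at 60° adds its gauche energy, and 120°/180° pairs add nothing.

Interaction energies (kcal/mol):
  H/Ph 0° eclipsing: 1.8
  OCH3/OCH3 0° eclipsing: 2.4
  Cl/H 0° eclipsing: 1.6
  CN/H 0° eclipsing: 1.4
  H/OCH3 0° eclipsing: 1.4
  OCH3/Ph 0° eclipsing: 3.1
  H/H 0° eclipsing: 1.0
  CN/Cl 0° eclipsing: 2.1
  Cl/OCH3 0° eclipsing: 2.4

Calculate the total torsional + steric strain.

This conformer (eclipsed): Ph(0°)/OCH3(0°) eclipsed 3.1; H(120°)/H(120°) eclipsed 1.0; Cl(240°)/H(240°) eclipsed 1.6 → 5.7 kcal/mol.

5.7 kcal/mol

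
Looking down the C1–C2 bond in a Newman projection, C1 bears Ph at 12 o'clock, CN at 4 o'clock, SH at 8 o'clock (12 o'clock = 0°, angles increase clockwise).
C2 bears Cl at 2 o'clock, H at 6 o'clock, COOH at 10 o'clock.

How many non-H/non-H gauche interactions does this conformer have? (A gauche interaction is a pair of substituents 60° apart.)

Non-H gauche pairs: Ph(0°)/Cl(60°); Ph(0°)/COOH(300°); CN(120°)/Cl(60°); SH(240°)/COOH(300°) — 4 interactions.

4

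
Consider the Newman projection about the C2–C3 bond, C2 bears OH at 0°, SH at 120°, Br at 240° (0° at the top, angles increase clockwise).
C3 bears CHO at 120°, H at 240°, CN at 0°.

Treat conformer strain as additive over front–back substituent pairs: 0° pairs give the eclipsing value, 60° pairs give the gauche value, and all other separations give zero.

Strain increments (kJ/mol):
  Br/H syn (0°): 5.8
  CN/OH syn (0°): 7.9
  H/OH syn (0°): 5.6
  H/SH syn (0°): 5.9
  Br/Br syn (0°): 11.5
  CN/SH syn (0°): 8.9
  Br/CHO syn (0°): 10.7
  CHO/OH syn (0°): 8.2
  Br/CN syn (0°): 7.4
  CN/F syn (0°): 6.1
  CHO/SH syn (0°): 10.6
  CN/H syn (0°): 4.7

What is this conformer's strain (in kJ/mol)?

This conformer is eclipsed. OH at 0° is eclipsed with CN at 0° (7.9); SH at 120° is eclipsed with CHO at 120° (10.6); Br at 240° is eclipsed with H at 240° (5.8). Total 24.3 kJ/mol.

24.3 kJ/mol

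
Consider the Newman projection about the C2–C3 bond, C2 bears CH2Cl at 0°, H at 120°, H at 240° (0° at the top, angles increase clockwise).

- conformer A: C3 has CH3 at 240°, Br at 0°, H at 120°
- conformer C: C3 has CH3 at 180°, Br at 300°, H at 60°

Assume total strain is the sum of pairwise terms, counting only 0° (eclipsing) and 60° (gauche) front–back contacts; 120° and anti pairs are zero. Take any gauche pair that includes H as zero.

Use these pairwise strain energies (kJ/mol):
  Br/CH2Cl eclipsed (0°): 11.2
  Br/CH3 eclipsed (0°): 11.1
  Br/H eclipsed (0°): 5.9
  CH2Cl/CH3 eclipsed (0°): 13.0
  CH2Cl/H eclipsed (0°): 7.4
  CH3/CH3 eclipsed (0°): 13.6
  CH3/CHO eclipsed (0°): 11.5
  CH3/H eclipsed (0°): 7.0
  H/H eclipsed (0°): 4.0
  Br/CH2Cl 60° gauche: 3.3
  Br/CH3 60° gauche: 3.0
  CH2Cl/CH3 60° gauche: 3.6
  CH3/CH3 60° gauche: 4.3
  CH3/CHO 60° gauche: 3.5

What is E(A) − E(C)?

A (eclipsed): CH2Cl–Br eclipsed, H–H eclipsed, H–CH3 eclipsed; 11.2 + 4.0 + 7.0 = 22.2 kJ/mol.
C (staggered): CH2Cl–Br gauche; 3.3 = 3.3 kJ/mol.
E(A) − E(C) = 22.2 − 3.3 = +18.9 kJ/mol.

+18.9 kJ/mol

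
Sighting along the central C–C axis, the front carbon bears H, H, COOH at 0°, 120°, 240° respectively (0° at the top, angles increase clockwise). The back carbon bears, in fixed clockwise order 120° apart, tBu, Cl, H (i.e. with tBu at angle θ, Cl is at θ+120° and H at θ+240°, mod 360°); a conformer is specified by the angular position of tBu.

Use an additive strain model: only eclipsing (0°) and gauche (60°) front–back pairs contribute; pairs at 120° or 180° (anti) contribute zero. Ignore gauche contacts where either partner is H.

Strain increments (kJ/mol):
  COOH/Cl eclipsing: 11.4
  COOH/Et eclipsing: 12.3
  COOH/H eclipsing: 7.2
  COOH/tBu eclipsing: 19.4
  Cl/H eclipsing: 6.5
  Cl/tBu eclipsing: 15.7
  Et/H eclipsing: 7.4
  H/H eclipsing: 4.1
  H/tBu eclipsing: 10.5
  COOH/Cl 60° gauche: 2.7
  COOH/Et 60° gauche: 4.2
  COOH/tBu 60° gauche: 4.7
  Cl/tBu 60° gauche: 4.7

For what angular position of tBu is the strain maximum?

240°

tBu at 0° is eclipsed. H at 0° is eclipsed with tBu at 0° (10.5); H at 120° is eclipsed with Cl at 120° (6.5); COOH at 240° is eclipsed with H at 240° (7.2). Total 24.2 kJ/mol.
tBu at 60° is staggered. COOH at 240° is gauche with Cl at 180° (2.7). Total 2.7 kJ/mol.
tBu at 120° is eclipsed. H at 0° is eclipsed with H at 0° (4.1); H at 120° is eclipsed with tBu at 120° (10.5); COOH at 240° is eclipsed with Cl at 240° (11.4). Total 26.0 kJ/mol.
tBu at 180° is staggered. COOH at 240° is gauche with tBu at 180° (4.7); COOH at 240° is gauche with Cl at 300° (2.7). Total 7.4 kJ/mol.
tBu at 240° is eclipsed. H at 0° is eclipsed with Cl at 0° (6.5); H at 120° is eclipsed with H at 120° (4.1); COOH at 240° is eclipsed with tBu at 240° (19.4). Total 30.0 kJ/mol.
tBu at 300° is staggered. COOH at 240° is gauche with tBu at 300° (4.7). Total 4.7 kJ/mol.
The maximum (30.0 kJ/mol) occurs with tBu at 240°.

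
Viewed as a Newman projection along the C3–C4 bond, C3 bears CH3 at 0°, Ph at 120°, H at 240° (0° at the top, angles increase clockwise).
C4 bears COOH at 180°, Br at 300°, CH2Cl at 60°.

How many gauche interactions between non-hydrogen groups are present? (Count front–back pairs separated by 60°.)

Non-H gauche pairs: CH3(0°)/Br(300°); CH3(0°)/CH2Cl(60°); Ph(120°)/COOH(180°); Ph(120°)/CH2Cl(60°) — 4 interactions.

4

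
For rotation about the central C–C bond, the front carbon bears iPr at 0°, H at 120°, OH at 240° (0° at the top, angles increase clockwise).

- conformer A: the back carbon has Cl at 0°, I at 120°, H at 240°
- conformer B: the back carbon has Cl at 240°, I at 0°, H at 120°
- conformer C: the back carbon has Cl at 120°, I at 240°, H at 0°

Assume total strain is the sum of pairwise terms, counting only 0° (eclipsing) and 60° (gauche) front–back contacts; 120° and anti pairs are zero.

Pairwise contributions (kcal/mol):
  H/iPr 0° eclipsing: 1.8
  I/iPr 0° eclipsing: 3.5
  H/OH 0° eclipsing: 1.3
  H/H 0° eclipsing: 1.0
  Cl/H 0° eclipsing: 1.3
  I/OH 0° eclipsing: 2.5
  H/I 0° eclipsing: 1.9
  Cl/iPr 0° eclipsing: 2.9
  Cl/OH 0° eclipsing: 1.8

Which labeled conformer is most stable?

C

A is eclipsed. iPr at 0° is eclipsed with Cl at 0° (2.9); H at 120° is eclipsed with I at 120° (1.9); OH at 240° is eclipsed with H at 240° (1.3). Total 6.1 kcal/mol.
B is eclipsed. iPr at 0° is eclipsed with I at 0° (3.5); H at 120° is eclipsed with H at 120° (1.0); OH at 240° is eclipsed with Cl at 240° (1.8). Total 6.3 kcal/mol.
C is eclipsed. iPr at 0° is eclipsed with H at 0° (1.8); H at 120° is eclipsed with Cl at 120° (1.3); OH at 240° is eclipsed with I at 240° (2.5). Total 5.6 kcal/mol.
C has the lowest total (5.6 kcal/mol).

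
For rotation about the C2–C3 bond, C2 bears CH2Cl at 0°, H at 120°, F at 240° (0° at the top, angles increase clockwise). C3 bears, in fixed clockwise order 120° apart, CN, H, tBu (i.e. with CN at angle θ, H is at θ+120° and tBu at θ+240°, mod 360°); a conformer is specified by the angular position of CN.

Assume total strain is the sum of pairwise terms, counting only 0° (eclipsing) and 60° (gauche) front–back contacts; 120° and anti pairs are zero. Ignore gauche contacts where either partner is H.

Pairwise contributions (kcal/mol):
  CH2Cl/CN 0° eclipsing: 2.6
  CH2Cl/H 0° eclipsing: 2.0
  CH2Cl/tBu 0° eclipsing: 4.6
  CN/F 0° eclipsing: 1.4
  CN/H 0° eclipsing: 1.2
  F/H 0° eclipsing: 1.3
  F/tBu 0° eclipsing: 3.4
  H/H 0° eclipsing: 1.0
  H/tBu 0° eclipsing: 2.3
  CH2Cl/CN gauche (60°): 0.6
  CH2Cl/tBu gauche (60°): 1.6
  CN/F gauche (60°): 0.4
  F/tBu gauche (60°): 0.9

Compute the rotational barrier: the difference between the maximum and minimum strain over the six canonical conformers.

CN at 0° is eclipsed. CH2Cl at 0° is eclipsed with CN at 0° (2.6); H at 120° is eclipsed with H at 120° (1.0); F at 240° is eclipsed with tBu at 240° (3.4). Total 7.0 kcal/mol.
CN at 60° is staggered. CH2Cl at 0° is gauche with CN at 60° (0.6); CH2Cl at 0° is gauche with tBu at 300° (1.6); F at 240° is gauche with tBu at 300° (0.9). Total 3.1 kcal/mol.
CN at 120° is eclipsed. CH2Cl at 0° is eclipsed with tBu at 0° (4.6); H at 120° is eclipsed with CN at 120° (1.2); F at 240° is eclipsed with H at 240° (1.3). Total 7.1 kcal/mol.
CN at 180° is staggered. CH2Cl at 0° is gauche with tBu at 60° (1.6); F at 240° is gauche with CN at 180° (0.4). Total 2.0 kcal/mol.
CN at 240° is eclipsed. CH2Cl at 0° is eclipsed with H at 0° (2.0); H at 120° is eclipsed with tBu at 120° (2.3); F at 240° is eclipsed with CN at 240° (1.4). Total 5.7 kcal/mol.
CN at 300° is staggered. CH2Cl at 0° is gauche with CN at 300° (0.6); F at 240° is gauche with CN at 300° (0.4); F at 240° is gauche with tBu at 180° (0.9). Total 1.9 kcal/mol.
Max at 120° (7.1 kcal/mol), min at 300° (1.9 kcal/mol); barrier = 5.2 kcal/mol.

5.2 kcal/mol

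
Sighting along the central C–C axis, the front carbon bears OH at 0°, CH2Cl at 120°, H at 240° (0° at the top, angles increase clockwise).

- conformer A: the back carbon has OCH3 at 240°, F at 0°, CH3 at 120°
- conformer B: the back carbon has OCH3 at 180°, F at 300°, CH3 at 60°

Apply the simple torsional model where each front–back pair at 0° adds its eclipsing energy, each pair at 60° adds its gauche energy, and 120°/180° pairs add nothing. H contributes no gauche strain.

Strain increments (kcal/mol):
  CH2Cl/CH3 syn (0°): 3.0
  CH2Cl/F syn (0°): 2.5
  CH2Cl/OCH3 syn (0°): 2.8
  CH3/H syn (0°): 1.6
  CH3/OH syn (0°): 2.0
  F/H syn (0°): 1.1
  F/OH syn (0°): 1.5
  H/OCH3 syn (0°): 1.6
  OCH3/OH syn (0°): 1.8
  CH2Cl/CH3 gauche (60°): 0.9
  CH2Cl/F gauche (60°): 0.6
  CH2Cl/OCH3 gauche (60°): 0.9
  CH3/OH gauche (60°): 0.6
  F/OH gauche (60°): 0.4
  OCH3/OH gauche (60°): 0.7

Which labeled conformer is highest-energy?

A

A (eclipsed): OH–F eclipsed, CH2Cl–CH3 eclipsed, H–OCH3 eclipsed; 1.5 + 3.0 + 1.6 = 6.1 kcal/mol.
B (staggered): OH–F gauche, OH–CH3 gauche, CH2Cl–OCH3 gauche, CH2Cl–CH3 gauche; 0.4 + 0.6 + 0.9 + 0.9 = 2.8 kcal/mol.
A has the highest total (6.1 kcal/mol).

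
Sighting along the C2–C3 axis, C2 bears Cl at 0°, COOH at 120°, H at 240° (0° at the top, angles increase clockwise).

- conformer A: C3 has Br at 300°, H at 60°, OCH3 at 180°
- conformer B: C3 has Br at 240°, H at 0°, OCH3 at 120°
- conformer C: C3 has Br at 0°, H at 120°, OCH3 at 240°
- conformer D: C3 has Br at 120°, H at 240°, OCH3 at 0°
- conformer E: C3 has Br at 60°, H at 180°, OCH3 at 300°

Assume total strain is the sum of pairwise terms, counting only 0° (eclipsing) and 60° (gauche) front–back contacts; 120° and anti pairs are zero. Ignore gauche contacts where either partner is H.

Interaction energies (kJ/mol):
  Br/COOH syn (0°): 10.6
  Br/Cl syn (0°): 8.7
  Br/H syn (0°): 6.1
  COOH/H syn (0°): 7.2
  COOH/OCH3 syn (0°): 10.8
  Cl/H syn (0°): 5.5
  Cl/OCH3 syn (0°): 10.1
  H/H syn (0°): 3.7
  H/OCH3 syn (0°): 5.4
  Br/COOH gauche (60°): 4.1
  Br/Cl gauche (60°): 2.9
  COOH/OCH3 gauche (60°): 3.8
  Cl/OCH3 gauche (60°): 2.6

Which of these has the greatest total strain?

D

A is staggered. Cl at 0° is gauche with Br at 300° (2.9); COOH at 120° is gauche with OCH3 at 180° (3.8). Total 6.7 kJ/mol.
B is eclipsed. Cl at 0° is eclipsed with H at 0° (5.5); COOH at 120° is eclipsed with OCH3 at 120° (10.8); H at 240° is eclipsed with Br at 240° (6.1). Total 22.4 kJ/mol.
C is eclipsed. Cl at 0° is eclipsed with Br at 0° (8.7); COOH at 120° is eclipsed with H at 120° (7.2); H at 240° is eclipsed with OCH3 at 240° (5.4). Total 21.3 kJ/mol.
D is eclipsed. Cl at 0° is eclipsed with OCH3 at 0° (10.1); COOH at 120° is eclipsed with Br at 120° (10.6); H at 240° is eclipsed with H at 240° (3.7). Total 24.4 kJ/mol.
E is staggered. Cl at 0° is gauche with Br at 60° (2.9); Cl at 0° is gauche with OCH3 at 300° (2.6); COOH at 120° is gauche with Br at 60° (4.1). Total 9.6 kJ/mol.
D has the highest total (24.4 kJ/mol).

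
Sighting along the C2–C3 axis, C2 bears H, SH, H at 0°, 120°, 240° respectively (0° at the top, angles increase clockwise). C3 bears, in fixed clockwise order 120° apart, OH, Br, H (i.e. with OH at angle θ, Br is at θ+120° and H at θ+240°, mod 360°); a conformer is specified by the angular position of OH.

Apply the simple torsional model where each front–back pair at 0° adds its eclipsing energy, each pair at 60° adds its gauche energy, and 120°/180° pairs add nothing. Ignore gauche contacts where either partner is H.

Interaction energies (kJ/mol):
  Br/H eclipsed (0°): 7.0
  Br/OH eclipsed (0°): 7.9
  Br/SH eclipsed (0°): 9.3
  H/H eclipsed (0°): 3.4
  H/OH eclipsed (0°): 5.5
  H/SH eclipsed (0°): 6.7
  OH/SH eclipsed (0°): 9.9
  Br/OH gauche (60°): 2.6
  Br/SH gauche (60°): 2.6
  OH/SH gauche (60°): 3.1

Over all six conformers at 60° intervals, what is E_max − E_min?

17.7 kJ/mol

OH at 0° (eclipsed): H(0°)/OH(0°) eclipsed 5.5; SH(120°)/Br(120°) eclipsed 9.3; H(240°)/H(240°) eclipsed 3.4 → 18.2 kJ/mol.
OH at 60° (staggered): SH(120°)/OH(60°) gauche 3.1; SH(120°)/Br(180°) gauche 2.6 → 5.7 kJ/mol.
OH at 120° (eclipsed): H(0°)/H(0°) eclipsed 3.4; SH(120°)/OH(120°) eclipsed 9.9; H(240°)/Br(240°) eclipsed 7.0 → 20.3 kJ/mol.
OH at 180° (staggered): SH(120°)/OH(180°) gauche 3.1 → 3.1 kJ/mol.
OH at 240° (eclipsed): H(0°)/Br(0°) eclipsed 7.0; SH(120°)/H(120°) eclipsed 6.7; H(240°)/OH(240°) eclipsed 5.5 → 19.2 kJ/mol.
OH at 300° (staggered): SH(120°)/Br(60°) gauche 2.6 → 2.6 kJ/mol.
Max at 120° (20.3 kJ/mol), min at 300° (2.6 kJ/mol); barrier = 17.7 kJ/mol.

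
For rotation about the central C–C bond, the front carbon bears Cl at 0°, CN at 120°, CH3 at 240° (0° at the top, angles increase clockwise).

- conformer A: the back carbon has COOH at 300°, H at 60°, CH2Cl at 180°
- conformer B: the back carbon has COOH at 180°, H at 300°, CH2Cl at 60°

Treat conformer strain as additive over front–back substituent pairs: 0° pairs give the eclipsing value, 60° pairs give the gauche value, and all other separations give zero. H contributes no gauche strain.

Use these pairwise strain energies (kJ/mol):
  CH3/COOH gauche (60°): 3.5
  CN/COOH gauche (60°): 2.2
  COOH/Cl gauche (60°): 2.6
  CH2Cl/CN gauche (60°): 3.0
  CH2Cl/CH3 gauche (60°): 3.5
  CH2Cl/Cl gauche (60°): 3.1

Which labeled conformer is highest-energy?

A (staggered): Cl(0°)/COOH(300°) gauche 2.6; CN(120°)/CH2Cl(180°) gauche 3.0; CH3(240°)/COOH(300°) gauche 3.5; CH3(240°)/CH2Cl(180°) gauche 3.5 → 12.6 kJ/mol.
B (staggered): Cl(0°)/CH2Cl(60°) gauche 3.1; CN(120°)/COOH(180°) gauche 2.2; CN(120°)/CH2Cl(60°) gauche 3.0; CH3(240°)/COOH(180°) gauche 3.5 → 11.8 kJ/mol.
A has the highest total (12.6 kJ/mol).

A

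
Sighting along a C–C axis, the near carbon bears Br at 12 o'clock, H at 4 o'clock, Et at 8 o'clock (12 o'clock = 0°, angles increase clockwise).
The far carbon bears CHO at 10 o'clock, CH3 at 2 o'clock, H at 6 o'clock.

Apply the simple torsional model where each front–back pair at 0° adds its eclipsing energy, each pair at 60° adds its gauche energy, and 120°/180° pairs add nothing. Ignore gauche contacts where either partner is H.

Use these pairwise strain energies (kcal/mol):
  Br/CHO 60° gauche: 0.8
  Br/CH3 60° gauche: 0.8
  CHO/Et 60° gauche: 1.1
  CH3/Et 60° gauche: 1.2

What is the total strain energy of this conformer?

This conformer (staggered): Br–CHO gauche, Br–CH3 gauche, Et–CHO gauche; 0.8 + 0.8 + 1.1 = 2.7 kcal/mol.

2.7 kcal/mol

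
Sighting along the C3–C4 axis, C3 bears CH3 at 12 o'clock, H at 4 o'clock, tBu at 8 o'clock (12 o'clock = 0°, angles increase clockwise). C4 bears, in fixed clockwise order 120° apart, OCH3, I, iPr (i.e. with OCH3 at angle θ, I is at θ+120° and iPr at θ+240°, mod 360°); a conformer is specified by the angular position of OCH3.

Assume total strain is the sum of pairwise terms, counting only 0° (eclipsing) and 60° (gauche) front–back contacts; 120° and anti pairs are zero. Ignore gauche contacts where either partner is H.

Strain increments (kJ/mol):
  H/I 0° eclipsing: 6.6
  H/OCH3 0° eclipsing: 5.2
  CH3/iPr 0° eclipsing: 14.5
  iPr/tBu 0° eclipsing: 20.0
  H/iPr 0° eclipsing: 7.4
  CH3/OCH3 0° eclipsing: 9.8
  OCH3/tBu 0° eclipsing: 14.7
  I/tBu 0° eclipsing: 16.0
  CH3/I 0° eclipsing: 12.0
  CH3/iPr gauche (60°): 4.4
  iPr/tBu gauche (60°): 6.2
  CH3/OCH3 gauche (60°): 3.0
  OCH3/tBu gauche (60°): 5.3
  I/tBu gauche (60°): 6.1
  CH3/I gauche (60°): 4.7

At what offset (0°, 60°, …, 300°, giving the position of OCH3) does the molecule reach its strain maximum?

0°

OCH3 at 0° (eclipsed): CH3(0°)/OCH3(0°) eclipsed 9.8; H(120°)/I(120°) eclipsed 6.6; tBu(240°)/iPr(240°) eclipsed 20.0 → 36.4 kJ/mol.
OCH3 at 60° (staggered): CH3(0°)/OCH3(60°) gauche 3.0; CH3(0°)/iPr(300°) gauche 4.4; tBu(240°)/I(180°) gauche 6.1; tBu(240°)/iPr(300°) gauche 6.2 → 19.7 kJ/mol.
OCH3 at 120° (eclipsed): CH3(0°)/iPr(0°) eclipsed 14.5; H(120°)/OCH3(120°) eclipsed 5.2; tBu(240°)/I(240°) eclipsed 16.0 → 35.7 kJ/mol.
OCH3 at 180° (staggered): CH3(0°)/I(300°) gauche 4.7; CH3(0°)/iPr(60°) gauche 4.4; tBu(240°)/OCH3(180°) gauche 5.3; tBu(240°)/I(300°) gauche 6.1 → 20.5 kJ/mol.
OCH3 at 240° (eclipsed): CH3(0°)/I(0°) eclipsed 12.0; H(120°)/iPr(120°) eclipsed 7.4; tBu(240°)/OCH3(240°) eclipsed 14.7 → 34.1 kJ/mol.
OCH3 at 300° (staggered): CH3(0°)/OCH3(300°) gauche 3.0; CH3(0°)/I(60°) gauche 4.7; tBu(240°)/OCH3(300°) gauche 5.3; tBu(240°)/iPr(180°) gauche 6.2 → 19.2 kJ/mol.
The maximum (36.4 kJ/mol) occurs with OCH3 at 0°.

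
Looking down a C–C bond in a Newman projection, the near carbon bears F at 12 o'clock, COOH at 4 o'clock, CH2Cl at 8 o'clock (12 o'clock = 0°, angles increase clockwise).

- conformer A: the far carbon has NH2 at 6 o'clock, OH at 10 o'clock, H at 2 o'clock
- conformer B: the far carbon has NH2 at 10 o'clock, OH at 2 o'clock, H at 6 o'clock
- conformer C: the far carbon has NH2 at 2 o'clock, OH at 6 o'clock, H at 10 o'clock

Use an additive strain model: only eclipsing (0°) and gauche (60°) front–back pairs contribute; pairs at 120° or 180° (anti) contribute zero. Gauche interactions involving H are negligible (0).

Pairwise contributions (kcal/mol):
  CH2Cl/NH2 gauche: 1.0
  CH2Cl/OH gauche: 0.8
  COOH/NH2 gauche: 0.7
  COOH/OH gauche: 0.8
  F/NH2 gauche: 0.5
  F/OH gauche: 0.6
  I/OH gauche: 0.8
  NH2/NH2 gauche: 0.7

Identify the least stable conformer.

A (staggered): F–OH gauche, COOH–NH2 gauche, CH2Cl–NH2 gauche, CH2Cl–OH gauche; 0.6 + 0.7 + 1.0 + 0.8 = 3.1 kcal/mol.
B (staggered): F–NH2 gauche, F–OH gauche, COOH–OH gauche, CH2Cl–NH2 gauche; 0.5 + 0.6 + 0.8 + 1.0 = 2.9 kcal/mol.
C (staggered): F–NH2 gauche, COOH–NH2 gauche, COOH–OH gauche, CH2Cl–OH gauche; 0.5 + 0.7 + 0.8 + 0.8 = 2.8 kcal/mol.
A has the highest total (3.1 kcal/mol).

A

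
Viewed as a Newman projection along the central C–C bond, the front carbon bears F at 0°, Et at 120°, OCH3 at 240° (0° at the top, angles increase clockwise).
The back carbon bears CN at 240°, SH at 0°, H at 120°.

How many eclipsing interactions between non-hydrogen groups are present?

2

Non-H eclipsing pairs: F(0°)/SH(0°); OCH3(240°)/CN(240°) — 2 interactions.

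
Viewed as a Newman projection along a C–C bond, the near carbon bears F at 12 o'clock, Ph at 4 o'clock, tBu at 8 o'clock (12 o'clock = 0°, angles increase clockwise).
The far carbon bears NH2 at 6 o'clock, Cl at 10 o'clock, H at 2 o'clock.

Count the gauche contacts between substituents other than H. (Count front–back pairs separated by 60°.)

4

Non-H gauche pairs: F(0°)/Cl(300°); Ph(120°)/NH2(180°); tBu(240°)/NH2(180°); tBu(240°)/Cl(300°) — 4 interactions.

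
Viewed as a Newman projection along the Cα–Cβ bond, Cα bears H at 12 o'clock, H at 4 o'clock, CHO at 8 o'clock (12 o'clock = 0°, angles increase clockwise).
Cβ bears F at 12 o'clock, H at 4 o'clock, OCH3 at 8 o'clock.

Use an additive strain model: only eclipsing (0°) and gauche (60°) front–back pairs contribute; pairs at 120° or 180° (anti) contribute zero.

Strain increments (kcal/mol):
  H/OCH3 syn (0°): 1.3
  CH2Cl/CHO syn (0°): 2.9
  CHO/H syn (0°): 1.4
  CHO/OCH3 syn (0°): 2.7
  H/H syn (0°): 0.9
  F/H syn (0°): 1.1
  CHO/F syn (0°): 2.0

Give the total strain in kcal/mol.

This conformer (eclipsed): H(0°)/F(0°) eclipsed 1.1; H(120°)/H(120°) eclipsed 0.9; CHO(240°)/OCH3(240°) eclipsed 2.7 → 4.7 kcal/mol.

4.7 kcal/mol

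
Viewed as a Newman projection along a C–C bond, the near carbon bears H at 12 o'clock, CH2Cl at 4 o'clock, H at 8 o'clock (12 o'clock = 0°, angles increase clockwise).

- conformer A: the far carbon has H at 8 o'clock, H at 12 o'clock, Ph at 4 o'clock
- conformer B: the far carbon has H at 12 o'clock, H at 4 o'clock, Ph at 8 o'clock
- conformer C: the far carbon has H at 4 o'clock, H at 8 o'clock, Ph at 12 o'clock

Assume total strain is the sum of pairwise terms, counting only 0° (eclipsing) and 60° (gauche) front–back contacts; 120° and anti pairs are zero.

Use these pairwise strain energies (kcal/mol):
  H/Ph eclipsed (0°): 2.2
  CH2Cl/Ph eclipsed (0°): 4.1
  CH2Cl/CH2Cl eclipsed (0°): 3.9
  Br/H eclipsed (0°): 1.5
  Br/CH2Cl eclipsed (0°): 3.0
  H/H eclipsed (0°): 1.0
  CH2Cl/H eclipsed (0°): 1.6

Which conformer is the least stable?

A (eclipsed): H–H eclipsed, CH2Cl–Ph eclipsed, H–H eclipsed; 1.0 + 4.1 + 1.0 = 6.1 kcal/mol.
B (eclipsed): H–H eclipsed, CH2Cl–H eclipsed, H–Ph eclipsed; 1.0 + 1.6 + 2.2 = 4.8 kcal/mol.
C (eclipsed): H–Ph eclipsed, CH2Cl–H eclipsed, H–H eclipsed; 2.2 + 1.6 + 1.0 = 4.8 kcal/mol.
A has the highest total (6.1 kcal/mol).

A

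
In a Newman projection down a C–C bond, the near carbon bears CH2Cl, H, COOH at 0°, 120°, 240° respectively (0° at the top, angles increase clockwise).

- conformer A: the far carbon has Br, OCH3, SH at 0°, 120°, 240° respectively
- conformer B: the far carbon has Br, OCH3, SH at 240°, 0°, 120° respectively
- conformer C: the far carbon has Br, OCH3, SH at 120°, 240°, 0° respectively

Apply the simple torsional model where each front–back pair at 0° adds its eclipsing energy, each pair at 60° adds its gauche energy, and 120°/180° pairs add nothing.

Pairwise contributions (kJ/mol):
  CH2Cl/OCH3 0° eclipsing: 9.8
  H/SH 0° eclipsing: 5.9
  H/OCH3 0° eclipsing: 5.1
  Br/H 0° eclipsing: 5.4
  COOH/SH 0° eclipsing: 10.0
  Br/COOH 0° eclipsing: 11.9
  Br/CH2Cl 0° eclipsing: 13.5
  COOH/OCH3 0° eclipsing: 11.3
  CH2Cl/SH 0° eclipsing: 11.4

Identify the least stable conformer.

A is eclipsed. CH2Cl at 0° is eclipsed with Br at 0° (13.5); H at 120° is eclipsed with OCH3 at 120° (5.1); COOH at 240° is eclipsed with SH at 240° (10.0). Total 28.6 kJ/mol.
B is eclipsed. CH2Cl at 0° is eclipsed with OCH3 at 0° (9.8); H at 120° is eclipsed with SH at 120° (5.9); COOH at 240° is eclipsed with Br at 240° (11.9). Total 27.6 kJ/mol.
C is eclipsed. CH2Cl at 0° is eclipsed with SH at 0° (11.4); H at 120° is eclipsed with Br at 120° (5.4); COOH at 240° is eclipsed with OCH3 at 240° (11.3). Total 28.1 kJ/mol.
A has the highest total (28.6 kJ/mol).

A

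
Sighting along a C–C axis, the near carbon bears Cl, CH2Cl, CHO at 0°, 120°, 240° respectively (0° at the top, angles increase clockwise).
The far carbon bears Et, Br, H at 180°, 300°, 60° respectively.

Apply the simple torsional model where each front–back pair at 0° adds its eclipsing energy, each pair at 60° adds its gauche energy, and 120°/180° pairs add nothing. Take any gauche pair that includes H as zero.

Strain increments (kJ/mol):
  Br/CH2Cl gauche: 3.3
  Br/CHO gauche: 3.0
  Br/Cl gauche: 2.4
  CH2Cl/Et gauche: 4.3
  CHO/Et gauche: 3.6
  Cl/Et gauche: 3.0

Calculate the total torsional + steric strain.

This conformer is staggered. Cl at 0° is gauche with Br at 300° (2.4); CH2Cl at 120° is gauche with Et at 180° (4.3); CHO at 240° is gauche with Et at 180° (3.6); CHO at 240° is gauche with Br at 300° (3.0). Total 13.3 kJ/mol.

13.3 kJ/mol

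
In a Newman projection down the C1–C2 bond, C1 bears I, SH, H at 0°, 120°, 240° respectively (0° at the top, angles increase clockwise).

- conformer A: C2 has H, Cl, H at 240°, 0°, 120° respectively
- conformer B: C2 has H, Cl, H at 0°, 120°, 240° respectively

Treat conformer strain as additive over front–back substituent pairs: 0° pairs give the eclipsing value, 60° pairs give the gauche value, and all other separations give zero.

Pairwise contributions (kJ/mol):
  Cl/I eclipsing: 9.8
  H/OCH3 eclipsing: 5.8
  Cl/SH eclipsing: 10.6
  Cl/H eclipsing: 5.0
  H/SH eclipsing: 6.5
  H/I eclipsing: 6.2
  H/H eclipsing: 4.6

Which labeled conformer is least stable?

A (eclipsed): I–Cl eclipsed, SH–H eclipsed, H–H eclipsed; 9.8 + 6.5 + 4.6 = 20.9 kJ/mol.
B (eclipsed): I–H eclipsed, SH–Cl eclipsed, H–H eclipsed; 6.2 + 10.6 + 4.6 = 21.4 kJ/mol.
B has the highest total (21.4 kJ/mol).

B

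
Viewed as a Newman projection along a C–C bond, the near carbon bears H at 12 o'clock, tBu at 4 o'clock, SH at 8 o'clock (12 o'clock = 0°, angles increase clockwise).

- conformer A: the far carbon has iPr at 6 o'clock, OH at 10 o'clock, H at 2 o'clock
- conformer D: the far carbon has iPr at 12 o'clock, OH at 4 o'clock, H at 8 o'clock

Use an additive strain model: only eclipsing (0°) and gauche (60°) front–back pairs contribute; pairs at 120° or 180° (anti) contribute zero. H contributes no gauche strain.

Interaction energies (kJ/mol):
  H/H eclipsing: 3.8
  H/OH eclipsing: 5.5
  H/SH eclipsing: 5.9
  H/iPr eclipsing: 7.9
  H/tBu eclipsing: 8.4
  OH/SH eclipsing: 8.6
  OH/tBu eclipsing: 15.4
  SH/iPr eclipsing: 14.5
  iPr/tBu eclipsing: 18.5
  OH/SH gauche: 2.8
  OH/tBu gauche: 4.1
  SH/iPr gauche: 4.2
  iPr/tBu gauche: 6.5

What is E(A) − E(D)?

-15.7 kJ/mol

A (staggered): tBu(120°)/iPr(180°) gauche 6.5; SH(240°)/iPr(180°) gauche 4.2; SH(240°)/OH(300°) gauche 2.8 → 13.5 kJ/mol.
D (eclipsed): H(0°)/iPr(0°) eclipsed 7.9; tBu(120°)/OH(120°) eclipsed 15.4; SH(240°)/H(240°) eclipsed 5.9 → 29.2 kJ/mol.
E(A) − E(D) = 13.5 − 29.2 = -15.7 kJ/mol.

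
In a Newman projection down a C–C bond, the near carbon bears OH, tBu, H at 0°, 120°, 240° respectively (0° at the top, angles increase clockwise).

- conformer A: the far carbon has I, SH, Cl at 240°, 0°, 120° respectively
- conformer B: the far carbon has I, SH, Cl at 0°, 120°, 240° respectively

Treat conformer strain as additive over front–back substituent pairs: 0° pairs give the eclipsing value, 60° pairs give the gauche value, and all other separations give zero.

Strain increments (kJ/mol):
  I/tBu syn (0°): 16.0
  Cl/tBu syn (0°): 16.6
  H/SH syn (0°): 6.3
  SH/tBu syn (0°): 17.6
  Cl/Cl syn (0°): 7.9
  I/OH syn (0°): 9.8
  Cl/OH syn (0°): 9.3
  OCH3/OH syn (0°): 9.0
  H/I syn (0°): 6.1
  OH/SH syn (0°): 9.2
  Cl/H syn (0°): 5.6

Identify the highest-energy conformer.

A (eclipsed): OH–SH eclipsed, tBu–Cl eclipsed, H–I eclipsed; 9.2 + 16.6 + 6.1 = 31.9 kJ/mol.
B (eclipsed): OH–I eclipsed, tBu–SH eclipsed, H–Cl eclipsed; 9.8 + 17.6 + 5.6 = 33.0 kJ/mol.
B has the highest total (33.0 kJ/mol).

B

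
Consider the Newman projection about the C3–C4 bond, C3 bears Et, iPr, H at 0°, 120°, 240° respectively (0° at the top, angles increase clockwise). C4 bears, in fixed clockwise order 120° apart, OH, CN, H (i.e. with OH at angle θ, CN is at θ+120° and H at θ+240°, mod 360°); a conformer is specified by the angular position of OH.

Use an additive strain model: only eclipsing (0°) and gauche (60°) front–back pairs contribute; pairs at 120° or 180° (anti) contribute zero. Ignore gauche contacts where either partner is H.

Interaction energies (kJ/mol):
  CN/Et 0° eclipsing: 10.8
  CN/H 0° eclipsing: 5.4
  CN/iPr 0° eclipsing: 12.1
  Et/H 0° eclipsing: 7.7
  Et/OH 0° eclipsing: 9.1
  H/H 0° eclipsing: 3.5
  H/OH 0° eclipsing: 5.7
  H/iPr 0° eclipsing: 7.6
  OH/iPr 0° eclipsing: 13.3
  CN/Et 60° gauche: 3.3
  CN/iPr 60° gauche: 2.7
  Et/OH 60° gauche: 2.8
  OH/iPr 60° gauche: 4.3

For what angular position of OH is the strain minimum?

OH at 0° (eclipsed): Et–OH eclipsed, iPr–CN eclipsed, H–H eclipsed; 9.1 + 12.1 + 3.5 = 24.7 kJ/mol.
OH at 60° (staggered): Et–OH gauche, iPr–OH gauche, iPr–CN gauche; 2.8 + 4.3 + 2.7 = 9.8 kJ/mol.
OH at 120° (eclipsed): Et–H eclipsed, iPr–OH eclipsed, H–CN eclipsed; 7.7 + 13.3 + 5.4 = 26.4 kJ/mol.
OH at 180° (staggered): Et–CN gauche, iPr–OH gauche; 3.3 + 4.3 = 7.6 kJ/mol.
OH at 240° (eclipsed): Et–CN eclipsed, iPr–H eclipsed, H–OH eclipsed; 10.8 + 7.6 + 5.7 = 24.1 kJ/mol.
OH at 300° (staggered): Et–OH gauche, Et–CN gauche, iPr–CN gauche; 2.8 + 3.3 + 2.7 = 8.8 kJ/mol.
The minimum (7.6 kJ/mol) occurs with OH at 180°.

180°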